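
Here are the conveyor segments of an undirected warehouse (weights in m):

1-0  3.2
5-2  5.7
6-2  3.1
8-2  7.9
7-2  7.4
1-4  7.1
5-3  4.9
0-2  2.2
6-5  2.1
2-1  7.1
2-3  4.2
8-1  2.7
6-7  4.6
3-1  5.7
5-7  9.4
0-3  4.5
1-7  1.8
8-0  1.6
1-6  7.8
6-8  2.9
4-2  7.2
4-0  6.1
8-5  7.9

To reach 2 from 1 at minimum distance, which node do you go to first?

Candidate routes:
1 - 0 - 2: 3.2+2.2 = 5.4
1 - 2: 7.1 = 7.1
1 - 8 - 0 - 2: 2.7+1.6+2.2 = 6.5
The minimum is 5.4 m via 1 - 0 - 2.
So from 1 the first move is to 0.

0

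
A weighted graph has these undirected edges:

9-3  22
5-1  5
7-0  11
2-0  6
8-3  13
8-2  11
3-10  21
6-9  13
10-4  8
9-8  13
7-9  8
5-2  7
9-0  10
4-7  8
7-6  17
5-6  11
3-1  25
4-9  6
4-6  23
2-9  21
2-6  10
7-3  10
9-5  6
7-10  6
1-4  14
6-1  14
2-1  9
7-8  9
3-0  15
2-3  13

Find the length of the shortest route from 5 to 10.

20

Enumerating some paths:
5 → 9 → 4 → 10: 6+6+8 = 20
5 → 9 → 4 → 7 → 10: 6+6+8+6 = 26
5 → 1 → 4 → 10: 5+14+8 = 27
The minimum is 20 via 5 → 9 → 4 → 10.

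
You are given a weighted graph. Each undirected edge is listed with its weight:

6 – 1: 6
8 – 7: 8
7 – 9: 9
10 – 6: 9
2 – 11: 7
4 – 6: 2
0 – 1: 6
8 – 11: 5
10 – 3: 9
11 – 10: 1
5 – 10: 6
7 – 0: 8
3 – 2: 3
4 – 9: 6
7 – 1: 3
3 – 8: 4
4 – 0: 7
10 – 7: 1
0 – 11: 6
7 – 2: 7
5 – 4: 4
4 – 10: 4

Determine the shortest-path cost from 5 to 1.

10

Settle nodes by increasing distance from 5:
5: 0
4: 4  (via 5)
6: 6  (via 4)
10: 6  (via 5)
7: 7  (via 10)
11: 7  (via 10)
1: 10  (via 7)
Shortest route: 5–10–7–1 = 10.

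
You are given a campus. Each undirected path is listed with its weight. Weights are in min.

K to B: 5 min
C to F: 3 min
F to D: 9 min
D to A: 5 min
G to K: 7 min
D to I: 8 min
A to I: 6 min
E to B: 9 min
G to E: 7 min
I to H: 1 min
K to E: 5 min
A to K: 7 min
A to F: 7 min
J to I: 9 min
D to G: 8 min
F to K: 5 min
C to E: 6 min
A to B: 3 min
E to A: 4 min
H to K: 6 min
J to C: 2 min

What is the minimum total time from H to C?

12 min

Enumerating some paths:
H → I → A → E → C: 1+6+4+6 = 17
H → I → J → C: 1+9+2 = 12
H → K → F → C: 6+5+3 = 14
H → I → A → F → C: 1+6+7+3 = 17
Cheapest is H → I → J → C at 12 min.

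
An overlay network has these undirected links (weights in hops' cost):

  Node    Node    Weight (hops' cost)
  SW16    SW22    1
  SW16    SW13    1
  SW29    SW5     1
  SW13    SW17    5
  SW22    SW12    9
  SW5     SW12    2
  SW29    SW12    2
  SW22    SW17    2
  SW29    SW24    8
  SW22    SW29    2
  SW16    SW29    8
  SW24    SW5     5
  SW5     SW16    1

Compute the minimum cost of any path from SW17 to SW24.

Shortest distances from SW17:
SW17: 0
SW22: 2  (via SW17)
SW16: 3  (via SW22)
SW29: 4  (via SW22)
SW13: 4  (via SW16)
SW5: 4  (via SW16)
SW12: 6  (via SW29)
SW24: 9  (via SW5)
Shortest route: SW17–SW22–SW16–SW5–SW24 = 9 hops' cost.

9 hops' cost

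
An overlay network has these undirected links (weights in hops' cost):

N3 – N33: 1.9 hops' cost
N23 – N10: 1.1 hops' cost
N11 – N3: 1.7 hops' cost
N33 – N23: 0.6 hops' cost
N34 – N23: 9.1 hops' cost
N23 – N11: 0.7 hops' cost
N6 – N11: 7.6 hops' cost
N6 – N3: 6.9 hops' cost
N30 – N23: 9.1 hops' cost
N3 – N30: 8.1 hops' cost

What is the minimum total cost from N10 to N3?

3.5 hops' cost

Candidate routes:
N10 → N23 → N11 → N3: 1.1+0.7+1.7 = 3.5
N10 → N23 → N33 → N3: 1.1+0.6+1.9 = 3.6
Cheapest is N10 → N23 → N11 → N3 at 3.5 hops' cost.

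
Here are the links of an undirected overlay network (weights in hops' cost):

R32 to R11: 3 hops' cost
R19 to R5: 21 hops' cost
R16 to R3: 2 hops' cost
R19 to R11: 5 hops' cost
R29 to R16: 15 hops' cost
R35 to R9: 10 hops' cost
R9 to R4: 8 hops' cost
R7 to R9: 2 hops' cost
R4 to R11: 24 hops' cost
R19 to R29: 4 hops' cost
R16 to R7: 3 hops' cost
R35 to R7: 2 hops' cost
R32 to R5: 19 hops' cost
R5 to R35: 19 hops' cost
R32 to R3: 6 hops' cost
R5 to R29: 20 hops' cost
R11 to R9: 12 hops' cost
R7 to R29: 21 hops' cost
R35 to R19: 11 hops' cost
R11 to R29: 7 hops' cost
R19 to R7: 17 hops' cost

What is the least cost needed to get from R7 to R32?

11 hops' cost

Running Dijkstra from R7:
R7: 0
R9: 2  (via R7)
R35: 2  (via R7)
R16: 3  (via R7)
R3: 5  (via R16)
R4: 10  (via R9)
R32: 11  (via R3)
Shortest route: R7 → R16 → R3 → R32 = 11 hops' cost.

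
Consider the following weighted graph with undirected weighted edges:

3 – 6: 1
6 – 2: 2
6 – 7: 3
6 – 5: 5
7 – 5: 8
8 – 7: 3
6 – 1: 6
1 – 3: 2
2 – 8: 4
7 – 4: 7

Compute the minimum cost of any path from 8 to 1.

9

Shortest distances from 8:
8: 0
7: 3  (via 8)
2: 4  (via 8)
6: 6  (via 7)
3: 7  (via 6)
1: 9  (via 3)
Shortest route: 8 → 7 → 6 → 3 → 1 = 9.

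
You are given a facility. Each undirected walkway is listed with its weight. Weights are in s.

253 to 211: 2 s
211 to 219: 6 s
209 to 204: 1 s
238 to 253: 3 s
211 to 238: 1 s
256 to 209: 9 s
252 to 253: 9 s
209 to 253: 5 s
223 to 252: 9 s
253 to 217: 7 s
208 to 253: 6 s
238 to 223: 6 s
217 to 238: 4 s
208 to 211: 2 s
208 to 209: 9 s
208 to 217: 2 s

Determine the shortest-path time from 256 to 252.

Enumerating some paths:
256–209–253–252: 9+5+9 = 23
256–209–208–211–253–252: 9+9+2+2+9 = 31
256–209–253–238–223–252: 9+5+3+6+9 = 32
Cheapest is 256–209–253–252 at 23 s.

23 s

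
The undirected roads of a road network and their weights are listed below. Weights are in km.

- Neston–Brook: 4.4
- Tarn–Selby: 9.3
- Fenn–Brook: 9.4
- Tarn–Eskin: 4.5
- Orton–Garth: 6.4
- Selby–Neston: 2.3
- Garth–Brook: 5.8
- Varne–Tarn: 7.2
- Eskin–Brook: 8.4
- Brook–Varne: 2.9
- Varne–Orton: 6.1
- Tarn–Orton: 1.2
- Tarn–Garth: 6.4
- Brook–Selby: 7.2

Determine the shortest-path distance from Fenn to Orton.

Shortest distances from Fenn:
Fenn: 0
Brook: 9.4  (via Fenn)
Varne: 12.3  (via Brook)
Neston: 13.8  (via Brook)
Garth: 15.2  (via Brook)
Selby: 16.1  (via Neston)
Eskin: 17.8  (via Brook)
Orton: 18.4  (via Varne)
Shortest route: Fenn → Brook → Varne → Orton = 18.4 km.

18.4 km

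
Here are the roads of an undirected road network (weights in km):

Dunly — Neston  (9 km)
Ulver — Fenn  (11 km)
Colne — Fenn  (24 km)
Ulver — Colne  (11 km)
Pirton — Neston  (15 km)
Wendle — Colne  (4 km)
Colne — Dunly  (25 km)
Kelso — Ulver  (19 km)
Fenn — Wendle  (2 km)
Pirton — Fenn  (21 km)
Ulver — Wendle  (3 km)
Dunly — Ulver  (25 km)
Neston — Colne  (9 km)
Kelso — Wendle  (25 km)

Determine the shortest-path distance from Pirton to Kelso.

45 km

Running Dijkstra from Pirton:
Pirton: 0
Neston: 15  (via Pirton)
Fenn: 21  (via Pirton)
Wendle: 23  (via Fenn)
Colne: 24  (via Neston)
Dunly: 24  (via Neston)
Ulver: 26  (via Wendle)
Kelso: 45  (via Ulver)
Shortest route: Pirton–Fenn–Wendle–Ulver–Kelso = 45 km.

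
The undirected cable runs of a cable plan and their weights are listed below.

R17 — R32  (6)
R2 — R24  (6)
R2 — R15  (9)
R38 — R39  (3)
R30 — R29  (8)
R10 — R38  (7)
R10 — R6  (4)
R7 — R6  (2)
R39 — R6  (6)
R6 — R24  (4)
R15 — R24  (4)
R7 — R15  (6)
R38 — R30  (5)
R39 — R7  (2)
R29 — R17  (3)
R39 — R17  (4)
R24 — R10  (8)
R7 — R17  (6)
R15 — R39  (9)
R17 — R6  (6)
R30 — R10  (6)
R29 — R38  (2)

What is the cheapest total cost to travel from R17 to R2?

16

Settle nodes by increasing distance from R17:
R17: 0
R29: 3  (via R17)
R39: 4  (via R17)
R38: 5  (via R29)
R6: 6  (via R17)
R32: 6  (via R17)
R7: 6  (via R17)
R30: 10  (via R38)
R24: 10  (via R6)
R10: 10  (via R6)
R15: 12  (via R7)
R2: 16  (via R24)
Shortest route: R17 → R6 → R24 → R2 = 16.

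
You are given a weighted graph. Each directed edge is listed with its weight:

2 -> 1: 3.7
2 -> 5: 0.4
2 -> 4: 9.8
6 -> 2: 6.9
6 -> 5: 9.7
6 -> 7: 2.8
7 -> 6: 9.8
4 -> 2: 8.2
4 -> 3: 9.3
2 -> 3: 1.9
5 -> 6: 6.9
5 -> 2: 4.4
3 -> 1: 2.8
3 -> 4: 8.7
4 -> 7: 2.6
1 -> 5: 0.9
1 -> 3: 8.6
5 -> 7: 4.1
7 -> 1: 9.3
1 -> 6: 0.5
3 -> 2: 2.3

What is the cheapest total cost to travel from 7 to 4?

24.4

Enumerating some paths:
7–1–6–2–4: 9.3+0.5+6.9+9.8 = 26.5
7–6–2–4: 9.8+6.9+9.8 = 26.5
7–1–5–2–4: 9.3+0.9+4.4+9.8 = 24.4
7–1–5–2–3–4: 9.3+0.9+4.4+1.9+8.7 = 25.2
Cheapest is 7–1–5–2–4 at 24.4.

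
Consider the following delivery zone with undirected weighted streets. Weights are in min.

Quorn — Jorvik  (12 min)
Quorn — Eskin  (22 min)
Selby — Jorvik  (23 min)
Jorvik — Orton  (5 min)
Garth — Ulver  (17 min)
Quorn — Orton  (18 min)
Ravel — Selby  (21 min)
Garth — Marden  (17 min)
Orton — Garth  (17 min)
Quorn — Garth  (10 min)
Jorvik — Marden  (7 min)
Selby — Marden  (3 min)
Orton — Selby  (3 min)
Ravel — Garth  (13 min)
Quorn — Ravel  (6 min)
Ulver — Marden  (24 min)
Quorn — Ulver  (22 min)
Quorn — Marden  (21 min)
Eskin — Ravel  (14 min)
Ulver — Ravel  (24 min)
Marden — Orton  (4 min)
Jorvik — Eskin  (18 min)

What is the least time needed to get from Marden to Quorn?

Enumerating some paths:
Marden → Quorn: 21 = 21
Marden → Orton → Jorvik → Quorn: 4+5+12 = 21
Marden → Orton → Quorn: 4+18 = 22
Marden → Jorvik → Quorn: 7+12 = 19
The minimum is 19 min via Marden → Jorvik → Quorn.

19 min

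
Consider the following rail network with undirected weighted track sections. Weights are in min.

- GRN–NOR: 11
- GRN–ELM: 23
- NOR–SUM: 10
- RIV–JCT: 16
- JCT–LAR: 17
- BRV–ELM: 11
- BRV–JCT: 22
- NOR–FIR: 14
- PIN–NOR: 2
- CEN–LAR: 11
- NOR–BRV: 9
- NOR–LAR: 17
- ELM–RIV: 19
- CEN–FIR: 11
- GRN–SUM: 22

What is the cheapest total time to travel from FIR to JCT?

39 min

Shortest distances from FIR:
FIR: 0
CEN: 11  (via FIR)
NOR: 14  (via FIR)
PIN: 16  (via NOR)
LAR: 22  (via CEN)
BRV: 23  (via NOR)
SUM: 24  (via NOR)
GRN: 25  (via NOR)
ELM: 34  (via BRV)
JCT: 39  (via LAR)
Shortest route: FIR–CEN–LAR–JCT = 39 min.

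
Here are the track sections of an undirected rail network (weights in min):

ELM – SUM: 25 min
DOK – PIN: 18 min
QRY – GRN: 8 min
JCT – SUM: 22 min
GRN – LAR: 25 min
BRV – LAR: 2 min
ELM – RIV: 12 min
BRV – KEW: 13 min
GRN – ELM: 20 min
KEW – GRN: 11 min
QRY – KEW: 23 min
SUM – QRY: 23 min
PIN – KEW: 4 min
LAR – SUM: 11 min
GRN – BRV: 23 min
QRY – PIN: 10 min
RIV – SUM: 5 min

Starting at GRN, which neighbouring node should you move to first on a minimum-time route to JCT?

QRY

Enumerating some paths:
GRN - BRV - LAR - SUM - JCT: 23+2+11+22 = 58
GRN - QRY - SUM - JCT: 8+23+22 = 53
Cheapest is GRN - QRY - SUM - JCT at 53 min.
So from GRN the first move is to QRY.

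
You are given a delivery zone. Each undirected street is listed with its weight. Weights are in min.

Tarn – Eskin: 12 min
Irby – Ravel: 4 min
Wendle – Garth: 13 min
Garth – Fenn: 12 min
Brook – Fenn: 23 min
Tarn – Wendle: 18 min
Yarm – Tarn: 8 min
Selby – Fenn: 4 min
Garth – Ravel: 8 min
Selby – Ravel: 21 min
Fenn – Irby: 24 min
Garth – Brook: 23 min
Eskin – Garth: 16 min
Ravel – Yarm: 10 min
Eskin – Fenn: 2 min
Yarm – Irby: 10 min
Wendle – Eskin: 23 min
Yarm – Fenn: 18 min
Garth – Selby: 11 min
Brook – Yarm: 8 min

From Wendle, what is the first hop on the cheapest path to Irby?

Compare a few routes:
Wendle - Tarn - Yarm - Ravel - Irby: 18+8+10+4 = 40
Wendle - Garth - Ravel - Irby: 13+8+4 = 25
Wendle - Tarn - Yarm - Irby: 18+8+10 = 36
Wendle - Garth - Ravel - Yarm - Irby: 13+8+10+10 = 41
Cheapest is Wendle - Garth - Ravel - Irby at 25 min.
So from Wendle the first move is to Garth.

Garth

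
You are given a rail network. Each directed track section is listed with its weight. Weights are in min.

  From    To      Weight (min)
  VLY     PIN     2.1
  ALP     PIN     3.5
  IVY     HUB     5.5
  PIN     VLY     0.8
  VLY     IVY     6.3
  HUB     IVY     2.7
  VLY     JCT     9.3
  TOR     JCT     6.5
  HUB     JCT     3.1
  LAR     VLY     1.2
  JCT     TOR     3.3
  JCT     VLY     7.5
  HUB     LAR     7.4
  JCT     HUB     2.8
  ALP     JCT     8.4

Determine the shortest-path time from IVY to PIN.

16.2 min

Settle nodes by increasing distance from IVY:
IVY: 0
HUB: 5.5  (via IVY)
JCT: 8.6  (via HUB)
TOR: 11.9  (via JCT)
LAR: 12.9  (via HUB)
VLY: 14.1  (via LAR)
PIN: 16.2  (via VLY)
Shortest route: IVY → HUB → LAR → VLY → PIN = 16.2 min.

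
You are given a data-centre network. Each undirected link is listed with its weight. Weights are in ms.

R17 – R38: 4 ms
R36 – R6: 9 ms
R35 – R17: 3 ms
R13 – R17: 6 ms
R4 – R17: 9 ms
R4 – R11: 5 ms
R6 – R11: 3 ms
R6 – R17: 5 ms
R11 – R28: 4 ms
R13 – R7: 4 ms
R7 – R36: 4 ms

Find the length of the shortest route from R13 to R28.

Compare a few routes:
R13 → R17 → R6 → R11 → R28: 6+5+3+4 = 18
R13 → R17 → R4 → R11 → R28: 6+9+5+4 = 24
R13 → R7 → R36 → R6 → R11 → R28: 4+4+9+3+4 = 24
The minimum is 18 ms via R13 → R17 → R6 → R11 → R28.

18 ms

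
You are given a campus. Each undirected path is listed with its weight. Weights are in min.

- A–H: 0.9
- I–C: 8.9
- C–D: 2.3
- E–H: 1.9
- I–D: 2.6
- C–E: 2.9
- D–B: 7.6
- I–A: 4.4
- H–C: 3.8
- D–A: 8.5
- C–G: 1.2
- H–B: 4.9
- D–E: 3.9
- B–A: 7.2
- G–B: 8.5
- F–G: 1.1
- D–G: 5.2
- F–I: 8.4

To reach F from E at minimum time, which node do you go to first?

Candidate routes:
E → H → C → G → F: 1.9+3.8+1.2+1.1 = 8
E → D → G → F: 3.9+5.2+1.1 = 10.2
E → C → G → F: 2.9+1.2+1.1 = 5.2
E → D → C → G → F: 3.9+2.3+1.2+1.1 = 8.5
Cheapest is E → C → G → F at 5.2 min.
So from E the first move is to C.

C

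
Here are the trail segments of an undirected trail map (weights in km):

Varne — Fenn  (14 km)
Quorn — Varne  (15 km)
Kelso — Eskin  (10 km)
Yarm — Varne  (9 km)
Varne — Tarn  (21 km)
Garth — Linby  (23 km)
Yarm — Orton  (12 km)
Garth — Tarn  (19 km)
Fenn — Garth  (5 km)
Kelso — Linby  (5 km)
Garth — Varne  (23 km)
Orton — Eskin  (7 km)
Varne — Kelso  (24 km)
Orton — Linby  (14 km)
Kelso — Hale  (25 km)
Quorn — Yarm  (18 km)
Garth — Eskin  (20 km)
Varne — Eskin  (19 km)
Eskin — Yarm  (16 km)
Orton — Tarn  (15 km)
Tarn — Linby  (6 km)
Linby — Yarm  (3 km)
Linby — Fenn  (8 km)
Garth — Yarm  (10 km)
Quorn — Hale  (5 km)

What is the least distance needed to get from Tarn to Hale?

32 km

Compare a few routes:
Tarn → Linby → Yarm → Varne → Quorn → Hale: 6+3+9+15+5 = 38
Tarn → Varne → Quorn → Hale: 21+15+5 = 41
Tarn → Linby → Kelso → Hale: 6+5+25 = 36
Tarn → Linby → Yarm → Quorn → Hale: 6+3+18+5 = 32
The minimum is 32 km via Tarn → Linby → Yarm → Quorn → Hale.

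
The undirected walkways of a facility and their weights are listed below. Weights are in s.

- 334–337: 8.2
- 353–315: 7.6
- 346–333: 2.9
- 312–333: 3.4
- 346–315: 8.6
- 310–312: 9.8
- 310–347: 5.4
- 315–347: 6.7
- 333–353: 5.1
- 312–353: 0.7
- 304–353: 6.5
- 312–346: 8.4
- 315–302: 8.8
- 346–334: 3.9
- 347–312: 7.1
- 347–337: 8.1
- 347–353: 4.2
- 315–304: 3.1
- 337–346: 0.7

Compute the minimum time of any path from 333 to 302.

Compare a few routes:
333–353–315–302: 5.1+7.6+8.8 = 21.5
333–346–315–302: 2.9+8.6+8.8 = 20.3
333–312–353–315–302: 3.4+0.7+7.6+8.8 = 20.5
Cheapest is 333–346–315–302 at 20.3 s.

20.3 s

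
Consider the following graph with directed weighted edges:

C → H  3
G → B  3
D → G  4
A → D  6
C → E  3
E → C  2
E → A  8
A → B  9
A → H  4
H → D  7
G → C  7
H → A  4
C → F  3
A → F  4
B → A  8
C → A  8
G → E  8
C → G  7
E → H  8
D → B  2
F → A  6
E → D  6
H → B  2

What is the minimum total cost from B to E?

Running Dijkstra from B:
B: 0
A: 8  (via B)
F: 12  (via A)
H: 12  (via A)
D: 14  (via A)
G: 18  (via D)
C: 25  (via G)
E: 26  (via G)
Shortest route: B–A–D–G–E = 26.

26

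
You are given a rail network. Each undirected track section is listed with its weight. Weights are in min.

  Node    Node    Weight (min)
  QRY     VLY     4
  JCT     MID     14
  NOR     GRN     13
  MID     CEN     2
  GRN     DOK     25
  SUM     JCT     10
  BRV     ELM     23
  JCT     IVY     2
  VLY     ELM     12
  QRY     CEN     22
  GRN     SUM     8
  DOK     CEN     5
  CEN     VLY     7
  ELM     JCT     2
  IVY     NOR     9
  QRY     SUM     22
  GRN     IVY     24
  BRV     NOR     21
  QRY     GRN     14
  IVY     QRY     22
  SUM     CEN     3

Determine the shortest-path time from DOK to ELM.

Enumerating some paths:
DOK - CEN - VLY - ELM: 5+7+12 = 24
DOK - CEN - MID - JCT - ELM: 5+2+14+2 = 23
DOK - CEN - SUM - JCT - ELM: 5+3+10+2 = 20
The minimum is 20 min via DOK - CEN - SUM - JCT - ELM.

20 min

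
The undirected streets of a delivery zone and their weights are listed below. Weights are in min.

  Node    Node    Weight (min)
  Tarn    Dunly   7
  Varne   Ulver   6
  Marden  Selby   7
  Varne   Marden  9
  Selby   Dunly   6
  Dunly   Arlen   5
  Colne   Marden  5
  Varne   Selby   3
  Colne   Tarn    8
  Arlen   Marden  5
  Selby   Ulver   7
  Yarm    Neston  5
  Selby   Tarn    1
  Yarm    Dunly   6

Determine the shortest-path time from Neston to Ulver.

Running Dijkstra from Neston:
Neston: 0
Yarm: 5  (via Neston)
Dunly: 11  (via Yarm)
Arlen: 16  (via Dunly)
Selby: 17  (via Dunly)
Tarn: 18  (via Dunly)
Varne: 20  (via Selby)
Marden: 21  (via Arlen)
Ulver: 24  (via Selby)
Shortest route: Neston → Yarm → Dunly → Selby → Ulver = 24 min.

24 min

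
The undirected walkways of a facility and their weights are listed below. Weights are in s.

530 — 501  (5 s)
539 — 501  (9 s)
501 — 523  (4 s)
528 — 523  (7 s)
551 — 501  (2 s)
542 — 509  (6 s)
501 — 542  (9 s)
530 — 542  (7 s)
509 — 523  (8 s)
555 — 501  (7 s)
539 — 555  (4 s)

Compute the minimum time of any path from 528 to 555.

Compare a few routes:
528 → 523 → 501 → 555: 7+4+7 = 18
528 → 523 → 501 → 539 → 555: 7+4+9+4 = 24
The minimum is 18 s via 528 → 523 → 501 → 555.

18 s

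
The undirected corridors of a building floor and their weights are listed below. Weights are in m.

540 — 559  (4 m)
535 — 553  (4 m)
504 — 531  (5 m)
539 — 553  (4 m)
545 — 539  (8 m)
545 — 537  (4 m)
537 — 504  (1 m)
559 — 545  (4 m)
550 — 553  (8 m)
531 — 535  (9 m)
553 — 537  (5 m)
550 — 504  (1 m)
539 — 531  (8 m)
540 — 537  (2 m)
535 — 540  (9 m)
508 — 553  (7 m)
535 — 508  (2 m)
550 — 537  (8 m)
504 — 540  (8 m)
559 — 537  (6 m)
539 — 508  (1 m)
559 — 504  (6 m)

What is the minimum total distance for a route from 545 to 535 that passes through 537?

13 m

Shortest 545→537: 545 → 537 = 4
Best 537 to 535: 537 → 553 → 535 costing 9
Total via 537: 4 + 9 = 13 m.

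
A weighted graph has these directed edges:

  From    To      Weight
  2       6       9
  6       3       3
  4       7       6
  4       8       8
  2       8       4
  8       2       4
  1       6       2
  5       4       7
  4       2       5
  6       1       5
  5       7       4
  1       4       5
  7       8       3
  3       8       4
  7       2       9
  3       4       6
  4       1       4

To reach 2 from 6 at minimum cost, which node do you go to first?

3

Candidate routes:
6 - 1 - 4 - 2: 5+5+5 = 15
6 - 3 - 4 - 2: 3+6+5 = 14
6 - 3 - 8 - 2: 3+4+4 = 11
Cheapest is 6 - 3 - 8 - 2 at 11.
So from 6 the first move is to 3.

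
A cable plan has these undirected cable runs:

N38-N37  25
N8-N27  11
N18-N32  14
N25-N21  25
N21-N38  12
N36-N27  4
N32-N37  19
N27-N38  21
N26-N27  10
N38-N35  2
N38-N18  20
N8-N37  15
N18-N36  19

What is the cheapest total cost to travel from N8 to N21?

44

Compare a few routes:
N8–N27–N38–N21: 11+21+12 = 44
N8–N37–N38–N21: 15+25+12 = 52
Cheapest is N8–N27–N38–N21 at 44.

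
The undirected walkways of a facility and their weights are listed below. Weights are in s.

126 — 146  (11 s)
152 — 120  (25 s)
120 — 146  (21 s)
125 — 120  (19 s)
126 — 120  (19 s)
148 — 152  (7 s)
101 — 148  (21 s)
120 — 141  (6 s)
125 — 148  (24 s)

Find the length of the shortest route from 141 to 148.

Settle nodes by increasing distance from 141:
141: 0
120: 6  (via 141)
125: 25  (via 120)
126: 25  (via 120)
146: 27  (via 120)
152: 31  (via 120)
148: 38  (via 152)
Shortest route: 141–120–152–148 = 38 s.

38 s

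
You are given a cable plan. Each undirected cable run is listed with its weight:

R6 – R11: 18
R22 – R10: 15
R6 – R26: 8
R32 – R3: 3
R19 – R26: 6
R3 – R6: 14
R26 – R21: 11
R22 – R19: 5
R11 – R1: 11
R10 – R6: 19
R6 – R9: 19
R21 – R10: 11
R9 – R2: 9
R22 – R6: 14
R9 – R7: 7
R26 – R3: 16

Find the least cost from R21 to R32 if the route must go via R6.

Shortest R21→R6: R21 → R26 → R6 = 19
Best R6 to R32: R6 → R3 → R32 costing 17
Total via R6: 19 + 17 = 36.

36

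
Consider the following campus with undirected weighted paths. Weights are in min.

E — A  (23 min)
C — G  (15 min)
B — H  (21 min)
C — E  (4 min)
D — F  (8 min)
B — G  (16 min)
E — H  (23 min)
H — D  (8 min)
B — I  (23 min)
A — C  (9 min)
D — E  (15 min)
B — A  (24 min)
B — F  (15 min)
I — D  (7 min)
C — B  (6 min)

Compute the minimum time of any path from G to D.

34 min

Running Dijkstra from G:
G: 0
C: 15  (via G)
B: 16  (via G)
E: 19  (via C)
A: 24  (via C)
F: 31  (via B)
D: 34  (via E)
Shortest route: G → C → E → D = 34 min.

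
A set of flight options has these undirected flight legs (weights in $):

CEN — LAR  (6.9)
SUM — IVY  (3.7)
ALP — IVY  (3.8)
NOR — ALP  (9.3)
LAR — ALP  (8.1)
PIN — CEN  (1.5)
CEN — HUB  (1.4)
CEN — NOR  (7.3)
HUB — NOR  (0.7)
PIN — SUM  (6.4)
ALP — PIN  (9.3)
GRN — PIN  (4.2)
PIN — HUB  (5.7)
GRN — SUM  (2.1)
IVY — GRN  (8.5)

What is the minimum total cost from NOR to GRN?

$7.8

Compare a few routes:
NOR - HUB - PIN - GRN: 0.7+5.7+4.2 = 10.6
NOR - HUB - CEN - PIN - GRN: 0.7+1.4+1.5+4.2 = 7.8
The minimum is $7.8 via NOR - HUB - CEN - PIN - GRN.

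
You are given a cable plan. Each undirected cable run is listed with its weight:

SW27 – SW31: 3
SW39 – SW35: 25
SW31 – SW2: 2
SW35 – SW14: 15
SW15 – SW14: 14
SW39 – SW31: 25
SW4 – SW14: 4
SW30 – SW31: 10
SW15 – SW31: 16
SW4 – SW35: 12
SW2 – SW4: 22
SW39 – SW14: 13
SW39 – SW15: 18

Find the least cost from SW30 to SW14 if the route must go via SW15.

40

Shortest SW30→SW15: SW30 → SW31 → SW15 = 26
Shortest SW15→SW14: SW15 → SW14 = 14
Total via SW15: 26 + 14 = 40.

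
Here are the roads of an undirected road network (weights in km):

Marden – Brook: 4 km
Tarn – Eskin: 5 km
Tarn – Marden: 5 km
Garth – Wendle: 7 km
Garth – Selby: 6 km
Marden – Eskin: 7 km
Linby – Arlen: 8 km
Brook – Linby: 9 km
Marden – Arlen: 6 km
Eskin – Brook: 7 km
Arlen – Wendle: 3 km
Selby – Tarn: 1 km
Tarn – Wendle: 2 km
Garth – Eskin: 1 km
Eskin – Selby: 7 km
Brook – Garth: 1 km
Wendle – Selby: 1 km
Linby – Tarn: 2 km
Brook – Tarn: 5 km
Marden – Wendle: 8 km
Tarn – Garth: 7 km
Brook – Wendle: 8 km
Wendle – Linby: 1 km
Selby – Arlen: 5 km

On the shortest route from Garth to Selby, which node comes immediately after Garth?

Enumerating some paths:
Garth–Selby: 6 = 6
Garth–Eskin–Tarn–Selby: 1+5+1 = 7
Garth–Brook–Tarn–Selby: 1+5+1 = 7
Cheapest is Garth–Selby at 6 km.
So from Garth the first move is to Selby.

Selby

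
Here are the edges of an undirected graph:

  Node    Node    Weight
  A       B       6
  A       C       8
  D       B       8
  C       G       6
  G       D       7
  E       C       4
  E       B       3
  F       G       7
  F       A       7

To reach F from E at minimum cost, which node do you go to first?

Candidate routes:
E–C–A–F: 4+8+7 = 19
E–C–G–F: 4+6+7 = 17
E–B–A–F: 3+6+7 = 16
Cheapest is E–B–A–F at 16.
So from E the first move is to B.

B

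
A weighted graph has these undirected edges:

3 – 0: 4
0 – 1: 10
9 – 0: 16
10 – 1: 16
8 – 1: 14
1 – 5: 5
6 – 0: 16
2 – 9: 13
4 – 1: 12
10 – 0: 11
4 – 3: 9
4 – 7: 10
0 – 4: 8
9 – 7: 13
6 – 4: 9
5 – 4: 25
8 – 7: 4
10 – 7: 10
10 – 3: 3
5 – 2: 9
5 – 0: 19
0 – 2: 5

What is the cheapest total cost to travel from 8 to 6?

23

Candidate routes:
8 - 7 - 4 - 6: 4+10+9 = 23
8 - 1 - 4 - 6: 14+12+9 = 35
Cheapest is 8 - 7 - 4 - 6 at 23.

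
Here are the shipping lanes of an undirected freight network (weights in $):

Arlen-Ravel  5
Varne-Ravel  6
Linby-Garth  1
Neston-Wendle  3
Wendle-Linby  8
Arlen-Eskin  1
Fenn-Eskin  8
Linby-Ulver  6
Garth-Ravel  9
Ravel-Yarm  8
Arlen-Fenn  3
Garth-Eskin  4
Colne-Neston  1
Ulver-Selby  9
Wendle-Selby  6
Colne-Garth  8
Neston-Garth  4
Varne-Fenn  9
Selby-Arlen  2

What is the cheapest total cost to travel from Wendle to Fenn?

Compare a few routes:
Wendle - Selby - Arlen - Fenn: 6+2+3 = 11
Wendle - Selby - Arlen - Eskin - Fenn: 6+2+1+8 = 17
Wendle - Neston - Garth - Eskin - Arlen - Fenn: 3+4+4+1+3 = 15
The minimum is $11 via Wendle - Selby - Arlen - Fenn.

$11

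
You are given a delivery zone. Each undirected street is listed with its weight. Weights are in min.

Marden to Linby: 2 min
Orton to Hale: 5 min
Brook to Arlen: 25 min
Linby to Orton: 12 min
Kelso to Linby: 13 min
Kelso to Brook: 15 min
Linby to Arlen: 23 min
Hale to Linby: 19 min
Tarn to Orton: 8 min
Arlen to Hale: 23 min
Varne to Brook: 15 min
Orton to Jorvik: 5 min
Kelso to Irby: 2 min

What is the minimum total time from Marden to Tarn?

Settle nodes by increasing distance from Marden:
Marden: 0
Linby: 2  (via Marden)
Orton: 14  (via Linby)
Kelso: 15  (via Linby)
Irby: 17  (via Kelso)
Hale: 19  (via Orton)
Jorvik: 19  (via Orton)
Tarn: 22  (via Orton)
Shortest route: Marden–Linby–Orton–Tarn = 22 min.

22 min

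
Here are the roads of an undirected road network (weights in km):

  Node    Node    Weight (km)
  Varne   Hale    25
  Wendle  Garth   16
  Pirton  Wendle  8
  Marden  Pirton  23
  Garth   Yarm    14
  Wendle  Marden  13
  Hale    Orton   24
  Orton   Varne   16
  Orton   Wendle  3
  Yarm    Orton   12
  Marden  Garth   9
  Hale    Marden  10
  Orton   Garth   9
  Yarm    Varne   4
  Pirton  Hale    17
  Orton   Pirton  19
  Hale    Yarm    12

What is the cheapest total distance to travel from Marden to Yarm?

Shortest distances from Marden:
Marden: 0
Garth: 9  (via Marden)
Hale: 10  (via Marden)
Wendle: 13  (via Marden)
Orton: 16  (via Wendle)
Pirton: 21  (via Wendle)
Yarm: 22  (via Hale)
Shortest route: Marden–Hale–Yarm = 22 km.

22 km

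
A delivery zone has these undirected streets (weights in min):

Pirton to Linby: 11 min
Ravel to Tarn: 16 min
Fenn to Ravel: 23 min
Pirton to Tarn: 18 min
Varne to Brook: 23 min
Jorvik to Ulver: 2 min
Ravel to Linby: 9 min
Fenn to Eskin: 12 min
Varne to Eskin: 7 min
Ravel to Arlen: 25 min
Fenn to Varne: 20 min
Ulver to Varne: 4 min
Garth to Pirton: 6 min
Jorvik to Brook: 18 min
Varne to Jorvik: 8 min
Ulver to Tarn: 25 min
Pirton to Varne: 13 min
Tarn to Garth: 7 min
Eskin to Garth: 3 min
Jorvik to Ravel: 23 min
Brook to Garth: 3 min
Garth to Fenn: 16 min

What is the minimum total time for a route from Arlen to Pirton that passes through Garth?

54 min

Shortest Arlen→Garth: Arlen–Ravel–Tarn–Garth = 48
Shortest Garth→Pirton: Garth–Pirton = 6
Total via Garth: 48 + 6 = 54 min.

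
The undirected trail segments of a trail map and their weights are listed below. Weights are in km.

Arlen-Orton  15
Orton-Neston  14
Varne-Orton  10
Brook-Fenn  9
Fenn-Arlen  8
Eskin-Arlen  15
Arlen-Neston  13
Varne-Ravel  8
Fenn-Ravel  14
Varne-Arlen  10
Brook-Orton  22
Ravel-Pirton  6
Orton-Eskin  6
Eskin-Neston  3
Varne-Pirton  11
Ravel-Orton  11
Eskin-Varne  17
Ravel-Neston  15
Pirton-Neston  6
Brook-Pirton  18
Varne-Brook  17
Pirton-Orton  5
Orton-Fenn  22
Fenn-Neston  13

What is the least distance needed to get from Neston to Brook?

22 km

Compare a few routes:
Neston - Arlen - Fenn - Brook: 13+8+9 = 30
Neston - Pirton - Brook: 6+18 = 24
Neston - Fenn - Brook: 13+9 = 22
Neston - Eskin - Orton - Brook: 3+6+22 = 31
Cheapest is Neston - Fenn - Brook at 22 km.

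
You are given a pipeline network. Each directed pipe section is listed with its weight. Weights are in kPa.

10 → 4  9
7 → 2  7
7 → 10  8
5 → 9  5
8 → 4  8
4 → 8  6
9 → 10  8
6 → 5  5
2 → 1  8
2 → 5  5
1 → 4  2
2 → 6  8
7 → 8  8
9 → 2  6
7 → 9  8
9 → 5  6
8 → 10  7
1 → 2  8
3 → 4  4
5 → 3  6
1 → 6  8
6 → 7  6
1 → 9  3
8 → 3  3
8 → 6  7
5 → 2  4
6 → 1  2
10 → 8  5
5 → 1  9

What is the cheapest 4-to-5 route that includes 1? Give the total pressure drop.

24 kPa

Shortest 4→1: 4–8–6–1 = 15
Best 1 to 5: 1–9–5 costing 9
Total via 1: 15 + 9 = 24 kPa.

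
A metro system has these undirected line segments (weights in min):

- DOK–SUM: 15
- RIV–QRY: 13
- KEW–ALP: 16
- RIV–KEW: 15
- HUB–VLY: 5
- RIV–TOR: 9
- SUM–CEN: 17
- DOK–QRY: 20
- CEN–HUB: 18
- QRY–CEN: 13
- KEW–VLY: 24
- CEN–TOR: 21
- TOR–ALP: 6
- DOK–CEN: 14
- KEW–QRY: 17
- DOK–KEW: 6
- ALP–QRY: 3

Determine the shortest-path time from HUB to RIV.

44 min

Settle nodes by increasing distance from HUB:
HUB: 0
VLY: 5  (via HUB)
CEN: 18  (via HUB)
KEW: 29  (via VLY)
QRY: 31  (via CEN)
DOK: 32  (via CEN)
ALP: 34  (via QRY)
SUM: 35  (via CEN)
TOR: 39  (via CEN)
RIV: 44  (via KEW)
Shortest route: HUB–VLY–KEW–RIV = 44 min.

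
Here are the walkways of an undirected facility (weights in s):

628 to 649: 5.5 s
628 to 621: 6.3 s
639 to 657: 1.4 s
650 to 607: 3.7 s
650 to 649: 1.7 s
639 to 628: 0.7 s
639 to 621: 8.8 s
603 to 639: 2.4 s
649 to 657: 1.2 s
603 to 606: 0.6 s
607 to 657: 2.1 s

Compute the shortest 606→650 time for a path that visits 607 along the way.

10.2 s

Shortest 606→607: 606 → 603 → 639 → 657 → 607 = 6.5
Best 607 to 650: 607 → 650 costing 3.7
Total via 607: 6.5 + 3.7 = 10.2 s.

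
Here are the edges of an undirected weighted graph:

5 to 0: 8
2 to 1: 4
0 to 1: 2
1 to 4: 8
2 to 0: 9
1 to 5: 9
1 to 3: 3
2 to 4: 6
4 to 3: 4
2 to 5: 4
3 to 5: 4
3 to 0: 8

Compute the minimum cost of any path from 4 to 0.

9

Running Dijkstra from 4:
4: 0
3: 4  (via 4)
2: 6  (via 4)
1: 7  (via 3)
5: 8  (via 3)
0: 9  (via 1)
Shortest route: 4 → 3 → 1 → 0 = 9.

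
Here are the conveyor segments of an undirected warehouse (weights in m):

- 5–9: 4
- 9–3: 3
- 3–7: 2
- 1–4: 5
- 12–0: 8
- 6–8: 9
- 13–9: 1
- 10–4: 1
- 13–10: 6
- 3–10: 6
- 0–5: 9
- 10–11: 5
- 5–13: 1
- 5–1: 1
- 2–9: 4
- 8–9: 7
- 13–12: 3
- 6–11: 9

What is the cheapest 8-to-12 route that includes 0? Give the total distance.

Shortest 8→0: 8 → 9 → 13 → 5 → 0 = 18
Shortest 0→12: 0 → 12 = 8
Total via 0: 18 + 8 = 26 m.

26 m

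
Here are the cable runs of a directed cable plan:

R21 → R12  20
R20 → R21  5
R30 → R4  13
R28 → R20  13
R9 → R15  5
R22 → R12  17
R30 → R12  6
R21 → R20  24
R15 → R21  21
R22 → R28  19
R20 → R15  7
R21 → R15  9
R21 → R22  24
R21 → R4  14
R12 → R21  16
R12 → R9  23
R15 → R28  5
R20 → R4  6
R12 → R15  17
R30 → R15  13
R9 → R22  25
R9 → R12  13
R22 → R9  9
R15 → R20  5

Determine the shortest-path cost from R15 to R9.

Running Dijkstra from R15:
R15: 0
R28: 5  (via R15)
R20: 5  (via R15)
R21: 10  (via R20)
R4: 11  (via R20)
R12: 30  (via R21)
R22: 34  (via R21)
R9: 43  (via R22)
Shortest route: R15 → R20 → R21 → R22 → R9 = 43.

43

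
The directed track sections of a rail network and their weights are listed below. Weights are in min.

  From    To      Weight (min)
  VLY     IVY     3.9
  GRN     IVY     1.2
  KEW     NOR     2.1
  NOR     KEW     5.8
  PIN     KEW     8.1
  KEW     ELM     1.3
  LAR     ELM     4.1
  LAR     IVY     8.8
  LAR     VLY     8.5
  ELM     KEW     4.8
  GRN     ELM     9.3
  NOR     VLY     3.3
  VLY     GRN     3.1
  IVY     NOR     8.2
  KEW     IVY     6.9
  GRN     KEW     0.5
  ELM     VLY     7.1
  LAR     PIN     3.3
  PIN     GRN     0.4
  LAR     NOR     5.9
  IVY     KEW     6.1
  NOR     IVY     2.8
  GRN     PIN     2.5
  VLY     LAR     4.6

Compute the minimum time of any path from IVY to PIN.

17.1 min

Candidate routes:
IVY–NOR–VLY–GRN–PIN: 8.2+3.3+3.1+2.5 = 17.1
IVY–NOR–VLY–LAR–PIN: 8.2+3.3+4.6+3.3 = 19.4
Cheapest is IVY–NOR–VLY–GRN–PIN at 17.1 min.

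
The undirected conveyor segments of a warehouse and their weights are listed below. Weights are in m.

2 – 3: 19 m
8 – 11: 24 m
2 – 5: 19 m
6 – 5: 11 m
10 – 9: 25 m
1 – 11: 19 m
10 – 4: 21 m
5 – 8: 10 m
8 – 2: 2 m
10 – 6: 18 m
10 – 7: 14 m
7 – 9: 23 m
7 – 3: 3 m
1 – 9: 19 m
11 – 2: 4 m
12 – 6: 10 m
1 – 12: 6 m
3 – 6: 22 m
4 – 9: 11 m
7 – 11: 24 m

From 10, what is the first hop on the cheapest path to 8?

7

Enumerating some paths:
10 → 7 → 3 → 2 → 8: 14+3+19+2 = 38
10 → 6 → 5 → 8: 18+11+10 = 39
Cheapest is 10 → 7 → 3 → 2 → 8 at 38 m.
So from 10 the first move is to 7.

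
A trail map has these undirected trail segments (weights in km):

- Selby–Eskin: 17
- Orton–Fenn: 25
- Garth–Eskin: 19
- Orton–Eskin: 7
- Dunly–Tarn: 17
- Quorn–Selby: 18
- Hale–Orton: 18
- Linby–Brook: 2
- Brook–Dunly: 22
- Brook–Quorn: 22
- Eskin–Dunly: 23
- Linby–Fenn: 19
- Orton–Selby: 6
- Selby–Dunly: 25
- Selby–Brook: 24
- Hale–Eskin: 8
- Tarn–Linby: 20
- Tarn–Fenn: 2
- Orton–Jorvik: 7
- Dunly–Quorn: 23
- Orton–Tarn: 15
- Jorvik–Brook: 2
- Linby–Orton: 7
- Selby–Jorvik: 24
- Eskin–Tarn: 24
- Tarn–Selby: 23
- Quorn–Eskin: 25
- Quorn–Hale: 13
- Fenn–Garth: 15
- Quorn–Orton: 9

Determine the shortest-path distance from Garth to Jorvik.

33 km

Enumerating some paths:
Garth - Eskin - Orton - Jorvik: 19+7+7 = 33
Garth - Eskin - Orton - Linby - Brook - Jorvik: 19+7+7+2+2 = 37
Garth - Fenn - Tarn - Orton - Jorvik: 15+2+15+7 = 39
Garth - Fenn - Linby - Brook - Jorvik: 15+19+2+2 = 38
Cheapest is Garth - Eskin - Orton - Jorvik at 33 km.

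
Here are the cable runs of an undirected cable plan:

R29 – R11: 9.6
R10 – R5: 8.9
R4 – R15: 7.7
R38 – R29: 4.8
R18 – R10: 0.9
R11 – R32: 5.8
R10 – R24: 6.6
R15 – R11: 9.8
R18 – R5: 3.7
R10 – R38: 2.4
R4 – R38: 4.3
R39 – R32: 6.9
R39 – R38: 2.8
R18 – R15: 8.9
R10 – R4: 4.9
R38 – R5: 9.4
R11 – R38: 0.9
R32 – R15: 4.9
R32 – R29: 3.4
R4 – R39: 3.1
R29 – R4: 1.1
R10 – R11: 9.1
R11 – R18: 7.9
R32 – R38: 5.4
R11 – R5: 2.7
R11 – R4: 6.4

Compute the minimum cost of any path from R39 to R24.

Running Dijkstra from R39:
R39: 0
R38: 2.8  (via R39)
R4: 3.1  (via R39)
R11: 3.7  (via R38)
R29: 4.2  (via R4)
R10: 5.2  (via R38)
R18: 6.1  (via R10)
R5: 6.4  (via R11)
R32: 6.9  (via R39)
R15: 10.8  (via R4)
R24: 11.8  (via R10)
Shortest route: R39–R38–R10–R24 = 11.8.

11.8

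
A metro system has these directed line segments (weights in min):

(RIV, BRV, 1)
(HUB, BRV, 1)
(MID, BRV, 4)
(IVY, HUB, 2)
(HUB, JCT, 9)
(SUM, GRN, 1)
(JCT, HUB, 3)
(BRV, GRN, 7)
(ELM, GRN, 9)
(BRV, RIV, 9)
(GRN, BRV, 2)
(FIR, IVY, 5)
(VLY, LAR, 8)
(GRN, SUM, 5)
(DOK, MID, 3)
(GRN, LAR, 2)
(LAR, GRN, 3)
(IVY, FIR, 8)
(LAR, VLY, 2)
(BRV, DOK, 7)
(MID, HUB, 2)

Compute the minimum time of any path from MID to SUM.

Enumerating some paths:
MID → BRV → GRN → SUM: 4+7+5 = 16
MID → HUB → BRV → GRN → SUM: 2+1+7+5 = 15
Cheapest is MID → HUB → BRV → GRN → SUM at 15 min.

15 min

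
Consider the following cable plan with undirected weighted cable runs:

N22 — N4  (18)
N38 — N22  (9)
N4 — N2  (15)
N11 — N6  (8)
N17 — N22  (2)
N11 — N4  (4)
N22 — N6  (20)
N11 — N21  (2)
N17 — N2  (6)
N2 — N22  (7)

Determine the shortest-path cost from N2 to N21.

21

Settle nodes by increasing distance from N2:
N2: 0
N17: 6  (via N2)
N22: 7  (via N2)
N4: 15  (via N2)
N38: 16  (via N22)
N11: 19  (via N4)
N21: 21  (via N11)
Shortest route: N2–N4–N11–N21 = 21.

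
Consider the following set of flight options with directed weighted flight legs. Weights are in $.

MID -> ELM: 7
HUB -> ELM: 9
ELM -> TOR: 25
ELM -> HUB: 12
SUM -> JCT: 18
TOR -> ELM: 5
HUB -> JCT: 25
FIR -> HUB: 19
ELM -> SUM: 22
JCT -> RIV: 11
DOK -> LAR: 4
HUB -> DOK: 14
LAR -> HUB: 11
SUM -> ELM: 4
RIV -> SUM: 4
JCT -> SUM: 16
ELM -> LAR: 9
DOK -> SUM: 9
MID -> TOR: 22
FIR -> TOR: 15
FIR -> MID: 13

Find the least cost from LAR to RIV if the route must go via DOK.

$63

Best LAR to DOK: LAR–HUB–DOK costing 25
Best DOK to RIV: DOK–SUM–JCT–RIV costing 38
Total via DOK: 25 + 38 = $63.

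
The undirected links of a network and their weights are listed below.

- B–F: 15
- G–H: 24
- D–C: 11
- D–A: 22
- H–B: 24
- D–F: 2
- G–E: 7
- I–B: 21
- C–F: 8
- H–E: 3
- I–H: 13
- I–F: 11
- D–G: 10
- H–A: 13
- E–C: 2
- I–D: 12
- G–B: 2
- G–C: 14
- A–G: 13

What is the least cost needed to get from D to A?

Shortest distances from D:
D: 0
F: 2  (via D)
C: 10  (via F)
G: 10  (via D)
B: 12  (via G)
E: 12  (via C)
I: 12  (via D)
H: 15  (via E)
A: 22  (via D)
Shortest route: D → A = 22.

22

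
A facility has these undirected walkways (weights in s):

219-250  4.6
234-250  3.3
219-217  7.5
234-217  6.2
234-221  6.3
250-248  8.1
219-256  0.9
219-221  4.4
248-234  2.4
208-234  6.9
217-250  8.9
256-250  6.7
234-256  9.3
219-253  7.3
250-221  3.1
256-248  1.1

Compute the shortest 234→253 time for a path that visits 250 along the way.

15.2 s

Best 234 to 250: 234 → 250 costing 3.3
Shortest 250→253: 250 → 219 → 253 = 11.9
Total via 250: 3.3 + 11.9 = 15.2 s.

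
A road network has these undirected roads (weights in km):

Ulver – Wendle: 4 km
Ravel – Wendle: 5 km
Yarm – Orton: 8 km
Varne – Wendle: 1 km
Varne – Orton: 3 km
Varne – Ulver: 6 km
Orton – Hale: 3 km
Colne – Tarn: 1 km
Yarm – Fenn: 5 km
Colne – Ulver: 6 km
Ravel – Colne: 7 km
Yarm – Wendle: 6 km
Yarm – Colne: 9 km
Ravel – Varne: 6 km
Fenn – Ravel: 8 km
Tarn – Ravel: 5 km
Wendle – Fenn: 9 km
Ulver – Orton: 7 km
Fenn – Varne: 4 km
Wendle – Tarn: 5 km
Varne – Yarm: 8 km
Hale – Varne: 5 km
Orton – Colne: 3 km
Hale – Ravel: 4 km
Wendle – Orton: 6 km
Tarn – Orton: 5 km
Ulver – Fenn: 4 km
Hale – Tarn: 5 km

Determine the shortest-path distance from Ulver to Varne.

Running Dijkstra from Ulver:
Ulver: 0
Fenn: 4  (via Ulver)
Wendle: 4  (via Ulver)
Varne: 5  (via Wendle)
Shortest route: Ulver → Wendle → Varne = 5 km.

5 km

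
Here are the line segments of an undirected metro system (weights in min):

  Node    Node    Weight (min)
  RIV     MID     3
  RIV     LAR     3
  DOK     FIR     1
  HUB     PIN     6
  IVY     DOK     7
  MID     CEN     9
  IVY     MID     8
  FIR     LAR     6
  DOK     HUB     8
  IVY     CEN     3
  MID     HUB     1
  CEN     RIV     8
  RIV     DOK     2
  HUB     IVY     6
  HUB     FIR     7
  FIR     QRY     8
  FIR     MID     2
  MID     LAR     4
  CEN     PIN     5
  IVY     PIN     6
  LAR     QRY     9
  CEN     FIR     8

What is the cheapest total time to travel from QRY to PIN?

17 min

Compare a few routes:
QRY - FIR - MID - HUB - PIN: 8+2+1+6 = 17
QRY - FIR - DOK - RIV - MID - HUB - PIN: 8+1+2+3+1+6 = 21
QRY - LAR - MID - HUB - PIN: 9+4+1+6 = 20
Cheapest is QRY - FIR - MID - HUB - PIN at 17 min.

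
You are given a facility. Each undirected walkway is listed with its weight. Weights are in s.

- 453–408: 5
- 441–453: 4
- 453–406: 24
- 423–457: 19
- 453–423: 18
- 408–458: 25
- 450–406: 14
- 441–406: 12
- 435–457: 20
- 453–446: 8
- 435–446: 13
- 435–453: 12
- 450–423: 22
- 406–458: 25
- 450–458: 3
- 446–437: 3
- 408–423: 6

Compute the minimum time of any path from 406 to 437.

Settle nodes by increasing distance from 406:
406: 0
441: 12  (via 406)
450: 14  (via 406)
453: 16  (via 441)
458: 17  (via 450)
408: 21  (via 453)
446: 24  (via 453)
437: 27  (via 446)
Shortest route: 406 → 441 → 453 → 446 → 437 = 27 s.

27 s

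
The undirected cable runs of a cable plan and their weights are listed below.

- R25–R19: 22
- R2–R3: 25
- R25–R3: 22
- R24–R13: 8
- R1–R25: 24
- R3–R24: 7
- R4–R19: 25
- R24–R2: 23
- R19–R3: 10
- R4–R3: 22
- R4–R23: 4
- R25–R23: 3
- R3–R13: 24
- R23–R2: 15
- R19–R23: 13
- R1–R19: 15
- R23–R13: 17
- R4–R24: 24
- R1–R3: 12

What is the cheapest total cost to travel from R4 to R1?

31

Shortest distances from R4:
R4: 0
R23: 4  (via R4)
R25: 7  (via R23)
R19: 17  (via R23)
R2: 19  (via R23)
R13: 21  (via R23)
R3: 22  (via R4)
R24: 24  (via R4)
R1: 31  (via R25)
Shortest route: R4 → R23 → R25 → R1 = 31.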